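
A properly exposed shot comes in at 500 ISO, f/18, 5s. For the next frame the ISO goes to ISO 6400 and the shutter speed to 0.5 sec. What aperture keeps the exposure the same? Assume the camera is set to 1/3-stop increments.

f/20

ISO: 500 → 640 → 800 → 1000 → 1250 → 1600 → 2000 → 2500 → 3200 → 4000 → 5000 → 6400 — 3 2/3 stops higher (brighter).
Shutter speed: 5 → 4 → 3.2 → 2.5 → 2 → 1.6 → 1.3 → 1 → 0.8 → 0.6 → 0.5 — 3 1/3 stops shorter (darker).
Net change so far: 1/3 stop brighter. Offset with the aperture: f/18 → f/20.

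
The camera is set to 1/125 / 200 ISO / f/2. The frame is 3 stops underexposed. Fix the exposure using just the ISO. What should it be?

ISO 1600

Underexposed by 3 stops → need 3 stops brighter.
ISO: 200 → 400 → 800 → 1600.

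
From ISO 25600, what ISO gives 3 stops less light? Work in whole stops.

ISO: 25600 → 12800 → 6400 → 3200 — 3 stops lower (darker).

ISO 3200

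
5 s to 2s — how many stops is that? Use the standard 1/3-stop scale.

1 1/3 stops

5 → 4 → 3.2 → 2.5 → 2 — count the steps: 4 third-stops = 1 1/3 stops.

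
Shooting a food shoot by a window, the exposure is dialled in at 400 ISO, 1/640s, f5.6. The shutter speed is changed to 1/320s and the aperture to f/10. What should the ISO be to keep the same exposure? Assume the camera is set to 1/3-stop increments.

Shutter speed: 1/640 → 1/500 → 1/400 → 1/320 — 1 stop longer (brighter).
Aperture: f/5.6 → f/6.3 → f/7.1 → f/8 → f/9 → f/10 — 1 2/3 stops narrower (darker).
Net change so far: 2/3 stop darker. Offset with the ISO: 400 → 500 → 640.

ISO 640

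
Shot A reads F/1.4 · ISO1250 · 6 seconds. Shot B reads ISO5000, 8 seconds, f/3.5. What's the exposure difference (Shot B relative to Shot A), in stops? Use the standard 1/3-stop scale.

Aperture: f/1.4 → f/1.6 → f/1.8 → f/2 → f/2.2 → f/2.5 → f/2.8 → f/3.2 → f/3.5 — 2 2/3 stops stopped down (darker).
Shutter speed: 6 → 8 — 1/3 stop slower (brighter).
ISO: 1250 → 1600 → 2000 → 2500 → 3200 → 4000 → 5000 — 2 stops raised (brighter).
Net: −2 2/3 +1/3 +2 = −1/3 stops.

1/3 stop darker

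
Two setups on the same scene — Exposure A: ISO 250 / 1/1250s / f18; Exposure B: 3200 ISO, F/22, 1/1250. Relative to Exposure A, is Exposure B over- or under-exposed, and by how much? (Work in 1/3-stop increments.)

Aperture: f/18 → f/20 → f/22 — 2/3 stop smaller aperture (darker).
Shutter speed: unchanged.
ISO: 250 → 320 → 400 → 500 → 640 → 800 → 1000 → 1250 → 1600 → 2000 → 2500 → 3200 — 3 2/3 stops raised (brighter).
Net: −2/3 +3 2/3 = +3 stops.

3 stops brighter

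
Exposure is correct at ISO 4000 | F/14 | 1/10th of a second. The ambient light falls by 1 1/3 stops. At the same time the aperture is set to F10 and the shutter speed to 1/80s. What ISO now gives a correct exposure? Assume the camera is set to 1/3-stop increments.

ISO 40000

Scene light: 1 1/3 stops darker.
Aperture: f/14 → f/13 → f/11 → f/10 — 1 stop larger aperture (brighter).
Shutter speed: 1/10 → 1/13 → 1/15 → 1/20 → 1/25 → 1/30 → 1/40 → 1/50 → 1/60 → 1/80 — 3 stops shorter (darker).
Net so far: 3 1/3 stops darker. ISO: 4000 → 5000 → 6400 → 8000 → 10000 → 12800 → 16000 → 20000 → 25600 → 32000 → 40000.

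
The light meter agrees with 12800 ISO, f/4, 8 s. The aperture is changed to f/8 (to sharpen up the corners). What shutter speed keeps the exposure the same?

Aperture: f/4 → f/5.6 → f/8 — 2 stops stopped down (darker).
Need 2 stops brighter from the shutter speed: 8 → 15 → 30.

30 s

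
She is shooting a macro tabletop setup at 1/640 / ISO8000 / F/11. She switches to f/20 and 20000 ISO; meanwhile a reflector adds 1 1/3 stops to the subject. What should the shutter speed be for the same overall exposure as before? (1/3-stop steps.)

1/1250s

Scene light: 1 1/3 stops brighter.
Aperture: f/11 → f/13 → f/14 → f/16 → f/18 → f/20 — 1 2/3 stops stopped down (darker).
ISO: 8000 → 10000 → 12800 → 16000 → 20000 — 1 1/3 stops raised (brighter).
Net so far: 1 stop brighter. Shutter speed: 1/640 → 1/800 → 1/1000 → 1/1250.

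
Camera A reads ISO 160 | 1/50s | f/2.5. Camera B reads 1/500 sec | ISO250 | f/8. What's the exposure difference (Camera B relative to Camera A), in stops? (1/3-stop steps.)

Aperture: f/2.5 → f/2.8 → f/3.2 → f/3.5 → f/4 → f/4.5 → f/5 → f/5.6 → f/6.3 → f/7.1 → f/8 — 3 1/3 stops smaller aperture (darker).
Shutter speed: 1/50 → 1/60 → 1/80 → 1/100 → 1/125 → 1/160 → 1/200 → 1/250 → 1/320 → 1/400 → 1/500 — 3 1/3 stops faster (darker).
ISO: 160 → 200 → 250 — 2/3 stop raised (brighter).
Net: −3 1/3 −3 1/3 +2/3 = −6 stops.

6 stops darker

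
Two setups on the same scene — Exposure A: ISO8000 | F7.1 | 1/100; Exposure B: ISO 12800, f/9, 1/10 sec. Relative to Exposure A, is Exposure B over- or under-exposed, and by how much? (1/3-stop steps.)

3 1/3 stops brighter

Aperture: f/7.1 → f/8 → f/9 — 2/3 stop smaller aperture (darker).
Shutter speed: 1/100 → 1/80 → 1/60 → 1/50 → 1/40 → 1/30 → 1/25 → 1/20 → 1/15 → 1/13 → 1/10 — 3 1/3 stops longer (brighter).
ISO: 8000 → 10000 → 12800 — 2/3 stop raised (brighter).
Net: −2/3 +3 1/3 +2/3 = +3 1/3 stops.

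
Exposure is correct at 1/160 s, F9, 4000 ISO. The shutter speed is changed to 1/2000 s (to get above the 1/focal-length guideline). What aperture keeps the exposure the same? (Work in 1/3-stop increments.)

f/2.5

Shutter speed: 1/160 → 1/200 → 1/250 → 1/320 → 1/400 → 1/500 → 1/640 → 1/800 → 1/1000 → 1/1250 → 1/1600 → 1/2000 — 3 2/3 stops faster (darker).
Need 3 2/3 stops brighter from the aperture: f/9 → f/8 → f/7.1 → f/6.3 → f/5.6 → f/5 → f/4.5 → f/4 → f/3.5 → f/3.2 → f/2.8 → f/2.5.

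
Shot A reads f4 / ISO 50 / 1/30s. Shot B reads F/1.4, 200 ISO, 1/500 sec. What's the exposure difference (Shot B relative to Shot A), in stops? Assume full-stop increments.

1 stop brighter

Aperture: f/4 → f/2.8 → f/2 → f/1.4 — 3 stops wider (brighter).
Shutter speed: 1/30 → 1/60 → 1/125 → 1/250 → 1/500 — 4 stops shorter (darker).
ISO: 50 → 100 → 200 — 2 stops raised (brighter).
Net: +3 −4 +2 = +1 stop.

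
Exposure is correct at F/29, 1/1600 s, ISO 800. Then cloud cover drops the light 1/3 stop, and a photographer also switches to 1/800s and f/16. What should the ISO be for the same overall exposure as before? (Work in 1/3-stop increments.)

Scene light: 1/3 stop darker.
Shutter speed: 1/1600 → 1/1250 → 1/1000 → 1/800 — 1 stop slower (brighter).
Aperture: f/29 → f/25 → f/22 → f/20 → f/18 → f/16 — 1 2/3 stops opened up (brighter).
Net so far: 2 1/3 stops brighter. ISO: 800 → 640 → 500 → 400 → 320 → 250 → 200 → 160.

ISO 160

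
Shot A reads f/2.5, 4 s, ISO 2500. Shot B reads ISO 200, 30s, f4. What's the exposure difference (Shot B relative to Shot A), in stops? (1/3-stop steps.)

Aperture: f/2.5 → f/2.8 → f/3.2 → f/3.5 → f/4 — 1 1/3 stops stopped down (darker).
Shutter speed: 4 → 5 → 6 → 8 → 10 → 13 → 15 → 20 → 25 → 30 — 3 stops longer (brighter).
ISO: 2500 → 2000 → 1600 → 1250 → 1000 → 800 → 640 → 500 → 400 → 320 → 250 → 200 — 3 2/3 stops dropped (darker).
Net: −1 1/3 +3 −3 2/3 = −2 stops.

2 stops darker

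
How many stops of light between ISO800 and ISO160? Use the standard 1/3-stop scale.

2 1/3 stops

800 → 640 → 500 → 400 → 320 → 250 → 200 → 160 — count the steps: 7 third-stops = 2 1/3 stops.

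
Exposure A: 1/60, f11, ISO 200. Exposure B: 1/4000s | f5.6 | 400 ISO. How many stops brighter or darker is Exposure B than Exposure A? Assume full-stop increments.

3 stops darker

Aperture: f/11 → f/8 → f/5.6 — 2 stops larger aperture (brighter).
Shutter speed: 1/60 → 1/125 → 1/250 → 1/500 → 1/1000 → 1/2000 → 1/4000 — 6 stops shorter (darker).
ISO: 200 → 400 — 1 stop higher (brighter).
Net: +2 −6 +1 = −3 stops.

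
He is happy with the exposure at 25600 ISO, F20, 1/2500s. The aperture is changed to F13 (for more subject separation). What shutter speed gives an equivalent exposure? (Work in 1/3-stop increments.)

Aperture: f/20 → f/18 → f/16 → f/14 → f/13 — 1 1/3 stops larger aperture (brighter).
Need 1 1/3 stops darker from the shutter speed: 1/2500 → 1/3200 → 1/4000 → 1/5000 → 1/6400.

1/6400s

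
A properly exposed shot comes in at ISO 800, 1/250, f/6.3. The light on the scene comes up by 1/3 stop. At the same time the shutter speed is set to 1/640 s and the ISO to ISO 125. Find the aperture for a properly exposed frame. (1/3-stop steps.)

Scene light: 1/3 stop brighter.
Shutter speed: 1/250 → 1/320 → 1/400 → 1/500 → 1/640 — 1 1/3 stops faster (darker).
ISO: 800 → 640 → 500 → 400 → 320 → 250 → 200 → 160 → 125 — 2 2/3 stops dropped (darker).
Net so far: 3 2/3 stops darker. Aperture: f/6.3 → f/5.6 → f/5 → f/4.5 → f/4 → f/3.5 → f/3.2 → f/2.8 → f/2.5 → f/2.2 → f/2 → f/1.8.

f/1.8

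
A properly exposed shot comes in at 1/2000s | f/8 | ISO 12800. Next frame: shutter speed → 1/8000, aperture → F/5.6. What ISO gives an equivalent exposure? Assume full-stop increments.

Shutter speed: 1/2000 → 1/4000 → 1/8000 — 2 stops faster (darker).
Aperture: f/8 → f/5.6 — 1 stop opened up (brighter).
Net change so far: 1 stop darker. Offset with the ISO: 12800 → 25600.

ISO 25600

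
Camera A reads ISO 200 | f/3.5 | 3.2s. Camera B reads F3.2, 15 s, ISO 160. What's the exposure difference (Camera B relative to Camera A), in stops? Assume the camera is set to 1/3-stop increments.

2 1/3 stops brighter

Aperture: f/3.5 → f/3.2 — 1/3 stop opened up (brighter).
Shutter speed: 3.2 → 4 → 5 → 6 → 8 → 10 → 13 → 15 — 2 1/3 stops longer (brighter).
ISO: 200 → 160 — 1/3 stop lower (darker).
Net: +1/3 +2 1/3 −1/3 = +2 1/3 stops.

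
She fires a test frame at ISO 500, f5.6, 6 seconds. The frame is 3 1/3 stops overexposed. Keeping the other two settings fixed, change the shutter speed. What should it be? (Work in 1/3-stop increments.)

0.6 s

Overexposed by 3 1/3 stops → need 3 1/3 stops darker.
Shutter speed: 6 → 5 → 4 → 3.2 → 2.5 → 2 → 1.6 → 1.3 → 1 → 0.8 → 0.6.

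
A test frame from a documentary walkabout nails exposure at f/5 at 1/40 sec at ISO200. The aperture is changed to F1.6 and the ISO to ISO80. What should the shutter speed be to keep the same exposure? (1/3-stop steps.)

1/160s

Aperture: f/5 → f/4.5 → f/4 → f/3.5 → f/3.2 → f/2.8 → f/2.5 → f/2.2 → f/2 → f/1.8 → f/1.6 — 3 1/3 stops larger aperture (brighter).
ISO: 200 → 160 → 125 → 100 → 80 — 1 1/3 stops lower (darker).
Net change so far: 2 stops brighter. Offset with the shutter speed: 1/40 → 1/50 → 1/60 → 1/80 → 1/100 → 1/125 → 1/160.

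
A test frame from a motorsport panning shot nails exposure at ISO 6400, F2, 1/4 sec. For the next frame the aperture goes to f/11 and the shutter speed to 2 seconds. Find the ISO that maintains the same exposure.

Aperture: f/2 → f/2.8 → f/4 → f/5.6 → f/8 → f/11 — 5 stops smaller aperture (darker).
Shutter speed: 1/4 → 1/2 → 1 → 2 — 3 stops slower (brighter).
Net change so far: 2 stops darker. Offset with the ISO: 6400 → 12800 → 25600.

ISO 25600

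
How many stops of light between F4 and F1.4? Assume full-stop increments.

f/4 → f/2.8 → f/2 → f/1.4 — count the steps: 3 stops.

3 stops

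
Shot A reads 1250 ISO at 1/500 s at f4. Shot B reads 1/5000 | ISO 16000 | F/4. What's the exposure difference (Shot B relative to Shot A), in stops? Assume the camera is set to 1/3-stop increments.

Aperture: unchanged.
Shutter speed: 1/500 → 1/640 → 1/800 → 1/1000 → 1/1250 → 1/1600 → 1/2000 → 1/2500 → 1/3200 → 1/4000 → 1/5000 — 3 1/3 stops faster (darker).
ISO: 1250 → 1600 → 2000 → 2500 → 3200 → 4000 → 5000 → 6400 → 8000 → 10000 → 12800 → 16000 — 3 2/3 stops raised (brighter).
Net: −3 1/3 +3 2/3 = +1/3 stops.

1/3 stop brighter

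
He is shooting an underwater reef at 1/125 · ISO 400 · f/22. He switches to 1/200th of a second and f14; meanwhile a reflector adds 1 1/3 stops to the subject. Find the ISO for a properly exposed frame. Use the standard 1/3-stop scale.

Scene light: 1 1/3 stops brighter.
Shutter speed: 1/125 → 1/160 → 1/200 — 2/3 stop faster (darker).
Aperture: f/22 → f/20 → f/18 → f/16 → f/14 — 1 1/3 stops larger aperture (brighter).
Net so far: 2 stops brighter. ISO: 400 → 320 → 250 → 200 → 160 → 125 → 100.

ISO 100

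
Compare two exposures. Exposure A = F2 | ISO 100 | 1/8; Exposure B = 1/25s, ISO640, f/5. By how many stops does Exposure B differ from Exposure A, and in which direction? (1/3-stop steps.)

Aperture: f/2 → f/2.2 → f/2.5 → f/2.8 → f/3.2 → f/3.5 → f/4 → f/4.5 → f/5 — 2 2/3 stops smaller aperture (darker).
Shutter speed: 1/8 → 1/10 → 1/13 → 1/15 → 1/20 → 1/25 — 1 2/3 stops faster (darker).
ISO: 100 → 125 → 160 → 200 → 250 → 320 → 400 → 500 → 640 — 2 2/3 stops higher (brighter).
Net: −2 2/3 −1 2/3 +2 2/3 = −1 2/3 stops.

1 2/3 stops darker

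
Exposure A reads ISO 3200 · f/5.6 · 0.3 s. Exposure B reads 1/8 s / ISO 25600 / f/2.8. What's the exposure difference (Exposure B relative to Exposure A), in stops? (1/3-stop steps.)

3 2/3 stops brighter

Aperture: f/5.6 → f/5 → f/4.5 → f/4 → f/3.5 → f/3.2 → f/2.8 — 2 stops larger aperture (brighter).
Shutter speed: 0.3 → 1/4 → 1/5 → 1/6 → 1/8 — 1 1/3 stops shorter (darker).
ISO: 3200 → 4000 → 5000 → 6400 → 8000 → 10000 → 12800 → 16000 → 20000 → 25600 — 3 stops raised (brighter).
Net: +2 −1 1/3 +3 = +3 2/3 stops.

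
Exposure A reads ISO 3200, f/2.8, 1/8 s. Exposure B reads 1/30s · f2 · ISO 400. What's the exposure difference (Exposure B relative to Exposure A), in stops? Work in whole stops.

4 stops darker

Aperture: f/2.8 → f/2 — 1 stop wider (brighter).
Shutter speed: 1/8 → 1/15 → 1/30 — 2 stops shorter (darker).
ISO: 3200 → 1600 → 800 → 400 — 3 stops lower (darker).
Net: +1 −2 −3 = −4 stops.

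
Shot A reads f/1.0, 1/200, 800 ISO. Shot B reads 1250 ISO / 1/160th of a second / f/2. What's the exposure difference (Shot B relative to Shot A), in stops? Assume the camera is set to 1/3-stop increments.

1 stop darker

Aperture: f/1.0 → f/1.1 → f/1.2 → f/1.4 → f/1.6 → f/1.8 → f/2 — 2 stops narrower (darker).
Shutter speed: 1/200 → 1/160 — 1/3 stop longer (brighter).
ISO: 800 → 1000 → 1250 — 2/3 stop higher (brighter).
Net: −2 +1/3 +2/3 = −1 stop.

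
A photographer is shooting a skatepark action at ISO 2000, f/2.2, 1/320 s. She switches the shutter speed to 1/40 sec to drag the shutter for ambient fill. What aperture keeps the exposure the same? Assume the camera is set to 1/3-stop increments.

f/6.3

Shutter speed: 1/320 → 1/250 → 1/200 → 1/160 → 1/125 → 1/100 → 1/80 → 1/60 → 1/50 → 1/40 — 3 stops longer (brighter).
Need 3 stops darker from the aperture: f/2.2 → f/2.5 → f/2.8 → f/3.2 → f/3.5 → f/4 → f/4.5 → f/5 → f/5.6 → f/6.3.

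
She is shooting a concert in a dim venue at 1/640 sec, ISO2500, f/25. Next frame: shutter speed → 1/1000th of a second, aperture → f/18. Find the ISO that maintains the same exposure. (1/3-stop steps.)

ISO 2000

Shutter speed: 1/640 → 1/800 → 1/1000 — 2/3 stop shorter (darker).
Aperture: f/25 → f/22 → f/20 → f/18 — 1 stop wider (brighter).
Net change so far: 1/3 stop brighter. Offset with the ISO: 2500 → 2000.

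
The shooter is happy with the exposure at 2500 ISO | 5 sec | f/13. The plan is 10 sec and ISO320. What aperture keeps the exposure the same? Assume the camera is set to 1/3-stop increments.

f/6.3

Shutter speed: 5 → 6 → 8 → 10 — 1 stop longer (brighter).
ISO: 2500 → 2000 → 1600 → 1250 → 1000 → 800 → 640 → 500 → 400 → 320 — 3 stops dropped (darker).
Net change so far: 2 stops darker. Offset with the aperture: f/13 → f/11 → f/10 → f/9 → f/8 → f/7.1 → f/6.3.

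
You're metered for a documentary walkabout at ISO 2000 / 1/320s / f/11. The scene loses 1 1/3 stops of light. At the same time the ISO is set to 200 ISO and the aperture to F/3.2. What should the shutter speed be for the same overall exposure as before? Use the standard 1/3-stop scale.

1/160s

Scene light: 1 1/3 stops darker.
ISO: 2000 → 1600 → 1250 → 1000 → 800 → 640 → 500 → 400 → 320 → 250 → 200 — 3 1/3 stops lower (darker).
Aperture: f/11 → f/10 → f/9 → f/8 → f/7.1 → f/6.3 → f/5.6 → f/5 → f/4.5 → f/4 → f/3.5 → f/3.2 — 3 2/3 stops larger aperture (brighter).
Net so far: 1 stop darker. Shutter speed: 1/320 → 1/250 → 1/200 → 1/160.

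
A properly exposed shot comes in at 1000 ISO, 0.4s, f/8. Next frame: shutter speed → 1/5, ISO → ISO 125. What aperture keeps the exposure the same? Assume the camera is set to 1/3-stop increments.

Shutter speed: 0.4 → 0.3 → 1/4 → 1/5 — 1 stop faster (darker).
ISO: 1000 → 800 → 640 → 500 → 400 → 320 → 250 → 200 → 160 → 125 — 3 stops lower (darker).
Net change so far: 4 stops darker. Offset with the aperture: f/8 → f/7.1 → f/6.3 → f/5.6 → f/5 → f/4.5 → f/4 → f/3.5 → f/3.2 → f/2.8 → f/2.5 → f/2.2 → f/2.

f/2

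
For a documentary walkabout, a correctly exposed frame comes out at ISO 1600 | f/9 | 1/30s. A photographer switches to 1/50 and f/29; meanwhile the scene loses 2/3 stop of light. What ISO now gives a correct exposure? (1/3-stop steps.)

ISO 40000

Scene light: 2/3 stop darker.
Shutter speed: 1/30 → 1/40 → 1/50 — 2/3 stop shorter (darker).
Aperture: f/9 → f/10 → f/11 → f/13 → f/14 → f/16 → f/18 → f/20 → f/22 → f/25 → f/29 — 3 1/3 stops smaller aperture (darker).
Net so far: 4 2/3 stops darker. ISO: 1600 → 2000 → 2500 → 3200 → 4000 → 5000 → 6400 → 8000 → 10000 → 12800 → 16000 → 20000 → 25600 → 32000 → 40000.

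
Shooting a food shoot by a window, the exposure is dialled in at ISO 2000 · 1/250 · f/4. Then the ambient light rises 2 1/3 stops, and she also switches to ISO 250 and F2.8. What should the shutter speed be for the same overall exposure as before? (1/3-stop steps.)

1/320s

Scene light: 2 1/3 stops brighter.
ISO: 2000 → 1600 → 1250 → 1000 → 800 → 640 → 500 → 400 → 320 → 250 — 3 stops lower (darker).
Aperture: f/4 → f/3.5 → f/3.2 → f/2.8 — 1 stop larger aperture (brighter).
Net so far: 1/3 stop brighter. Shutter speed: 1/250 → 1/320.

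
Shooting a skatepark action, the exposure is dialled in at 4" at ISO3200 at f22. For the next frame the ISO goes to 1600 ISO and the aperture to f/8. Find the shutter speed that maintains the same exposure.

1 s

ISO: 3200 → 1600 — 1 stop lower (darker).
Aperture: f/22 → f/16 → f/11 → f/8 — 3 stops wider (brighter).
Net change so far: 2 stops brighter. Offset with the shutter speed: 4 → 2 → 1.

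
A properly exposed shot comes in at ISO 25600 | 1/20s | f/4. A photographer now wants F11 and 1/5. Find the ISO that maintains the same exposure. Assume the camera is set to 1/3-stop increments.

ISO 51200

Aperture: f/4 → f/4.5 → f/5 → f/5.6 → f/6.3 → f/7.1 → f/8 → f/9 → f/10 → f/11 — 3 stops narrower (darker).
Shutter speed: 1/20 → 1/15 → 1/13 → 1/10 → 1/8 → 1/6 → 1/5 — 2 stops longer (brighter).
Net change so far: 1 stop darker. Offset with the ISO: 25600 → 32000 → 40000 → 51200.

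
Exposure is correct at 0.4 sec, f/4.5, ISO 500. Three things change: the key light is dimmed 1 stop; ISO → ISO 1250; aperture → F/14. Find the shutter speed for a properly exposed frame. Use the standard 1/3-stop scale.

3.2 s

Scene light: 1 stop darker.
ISO: 500 → 640 → 800 → 1000 → 1250 — 1 1/3 stops higher (brighter).
Aperture: f/4.5 → f/5 → f/5.6 → f/6.3 → f/7.1 → f/8 → f/9 → f/10 → f/11 → f/13 → f/14 — 3 1/3 stops stopped down (darker).
Net so far: 3 stops darker. Shutter speed: 0.4 → 0.5 → 0.6 → 0.8 → 1 → 1.3 → 1.6 → 2 → 2.5 → 3.2.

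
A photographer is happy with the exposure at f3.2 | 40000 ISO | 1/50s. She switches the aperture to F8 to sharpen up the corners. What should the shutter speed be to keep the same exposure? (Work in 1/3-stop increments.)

1/8s

Aperture: f/3.2 → f/3.5 → f/4 → f/4.5 → f/5 → f/5.6 → f/6.3 → f/7.1 → f/8 — 2 2/3 stops smaller aperture (darker).
Need 2 2/3 stops brighter from the shutter speed: 1/50 → 1/40 → 1/30 → 1/25 → 1/20 → 1/15 → 1/13 → 1/10 → 1/8.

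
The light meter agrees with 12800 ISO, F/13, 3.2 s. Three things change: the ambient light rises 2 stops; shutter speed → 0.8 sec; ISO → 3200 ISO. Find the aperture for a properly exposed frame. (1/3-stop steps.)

f/6.3

Scene light: 2 stops brighter.
Shutter speed: 3.2 → 2.5 → 2 → 1.6 → 1.3 → 1 → 0.8 — 2 stops shorter (darker).
ISO: 12800 → 10000 → 8000 → 6400 → 5000 → 4000 → 3200 — 2 stops dropped (darker).
Net so far: 2 stops darker. Aperture: f/13 → f/11 → f/10 → f/9 → f/8 → f/7.1 → f/6.3.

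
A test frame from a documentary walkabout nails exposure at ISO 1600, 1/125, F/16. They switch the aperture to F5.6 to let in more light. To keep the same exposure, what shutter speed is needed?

1/1000s

Aperture: f/16 → f/11 → f/8 → f/5.6 — 3 stops opened up (brighter).
Need 3 stops darker from the shutter speed: 1/125 → 1/250 → 1/500 → 1/1000.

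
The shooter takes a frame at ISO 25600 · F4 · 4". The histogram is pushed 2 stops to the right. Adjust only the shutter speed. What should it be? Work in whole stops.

Overexposed by 2 stops → need 2 stops darker.
Shutter speed: 4 → 2 → 1.

1 s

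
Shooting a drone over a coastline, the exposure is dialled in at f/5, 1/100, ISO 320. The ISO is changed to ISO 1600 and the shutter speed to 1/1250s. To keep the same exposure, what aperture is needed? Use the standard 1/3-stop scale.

ISO: 320 → 400 → 500 → 640 → 800 → 1000 → 1250 → 1600 — 2 1/3 stops higher (brighter).
Shutter speed: 1/100 → 1/125 → 1/160 → 1/200 → 1/250 → 1/320 → 1/400 → 1/500 → 1/640 → 1/800 → 1/1000 → 1/1250 — 3 2/3 stops faster (darker).
Net change so far: 1 1/3 stops darker. Offset with the aperture: f/5 → f/4.5 → f/4 → f/3.5 → f/3.2.

f/3.2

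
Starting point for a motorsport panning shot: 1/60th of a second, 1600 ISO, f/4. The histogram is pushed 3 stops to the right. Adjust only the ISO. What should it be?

ISO 200

Overexposed by 3 stops → need 3 stops darker.
ISO: 1600 → 800 → 400 → 200.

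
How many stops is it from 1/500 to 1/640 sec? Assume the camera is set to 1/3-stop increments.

1/500 → 1/640 — count the steps: 1 third-stops = 1/3 stop.

1/3 stop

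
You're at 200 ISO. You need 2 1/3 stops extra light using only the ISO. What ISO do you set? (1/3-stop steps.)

ISO: 200 → 250 → 320 → 400 → 500 → 640 → 800 → 1000 — 2 1/3 stops higher (brighter).

ISO 1000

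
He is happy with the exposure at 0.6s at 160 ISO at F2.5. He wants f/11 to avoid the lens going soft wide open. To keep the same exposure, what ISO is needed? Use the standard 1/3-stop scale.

Aperture: f/2.5 → f/2.8 → f/3.2 → f/3.5 → f/4 → f/4.5 → f/5 → f/5.6 → f/6.3 → f/7.1 → f/8 → f/9 → f/10 → f/11 — 4 1/3 stops smaller aperture (darker).
Need 4 1/3 stops brighter from the ISO: 160 → 200 → 250 → 320 → 400 → 500 → 640 → 800 → 1000 → 1250 → 1600 → 2000 → 2500 → 3200.

ISO 3200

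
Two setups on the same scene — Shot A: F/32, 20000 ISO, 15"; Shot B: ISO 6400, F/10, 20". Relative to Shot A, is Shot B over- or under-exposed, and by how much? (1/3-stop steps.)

2 stops brighter

Aperture: f/32 → f/29 → f/25 → f/22 → f/20 → f/18 → f/16 → f/14 → f/13 → f/11 → f/10 — 3 1/3 stops wider (brighter).
Shutter speed: 15 → 20 — 1/3 stop longer (brighter).
ISO: 20000 → 16000 → 12800 → 10000 → 8000 → 6400 — 1 2/3 stops dropped (darker).
Net: +3 1/3 +1/3 −1 2/3 = +2 stops.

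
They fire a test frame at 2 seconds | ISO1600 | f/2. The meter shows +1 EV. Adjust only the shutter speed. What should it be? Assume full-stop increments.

Overexposed by 1 stop → need 1 stop darker.
Shutter speed: 2 → 1.

1 s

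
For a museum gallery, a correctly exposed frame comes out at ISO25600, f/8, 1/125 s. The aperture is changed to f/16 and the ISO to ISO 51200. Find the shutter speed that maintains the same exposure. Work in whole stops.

1/60s

Aperture: f/8 → f/11 → f/16 — 2 stops narrower (darker).
ISO: 25600 → 51200 — 1 stop higher (brighter).
Net change so far: 1 stop darker. Offset with the shutter speed: 1/125 → 1/60.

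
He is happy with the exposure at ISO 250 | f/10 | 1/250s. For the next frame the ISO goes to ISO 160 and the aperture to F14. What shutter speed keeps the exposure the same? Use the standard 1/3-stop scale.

ISO: 250 → 200 → 160 — 2/3 stop lower (darker).
Aperture: f/10 → f/11 → f/13 → f/14 — 1 stop smaller aperture (darker).
Net change so far: 1 2/3 stops darker. Offset with the shutter speed: 1/250 → 1/200 → 1/160 → 1/125 → 1/100 → 1/80.

1/80s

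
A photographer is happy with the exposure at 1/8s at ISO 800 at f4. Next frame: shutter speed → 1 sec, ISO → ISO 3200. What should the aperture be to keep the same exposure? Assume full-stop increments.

f/22

Shutter speed: 1/8 → 1/4 → 1/2 → 1 — 3 stops longer (brighter).
ISO: 800 → 1600 → 3200 — 2 stops raised (brighter).
Net change so far: 5 stops brighter. Offset with the aperture: f/4 → f/5.6 → f/8 → f/11 → f/16 → f/22.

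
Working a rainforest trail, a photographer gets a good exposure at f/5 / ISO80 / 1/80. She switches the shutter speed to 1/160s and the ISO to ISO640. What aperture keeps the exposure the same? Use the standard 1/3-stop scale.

f/10

Shutter speed: 1/80 → 1/100 → 1/125 → 1/160 — 1 stop faster (darker).
ISO: 80 → 100 → 125 → 160 → 200 → 250 → 320 → 400 → 500 → 640 — 3 stops higher (brighter).
Net change so far: 2 stops brighter. Offset with the aperture: f/5 → f/5.6 → f/6.3 → f/7.1 → f/8 → f/9 → f/10.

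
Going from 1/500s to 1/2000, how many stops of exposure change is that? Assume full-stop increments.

2 stops

1/500 → 1/1000 → 1/2000 — count the steps: 2 stops.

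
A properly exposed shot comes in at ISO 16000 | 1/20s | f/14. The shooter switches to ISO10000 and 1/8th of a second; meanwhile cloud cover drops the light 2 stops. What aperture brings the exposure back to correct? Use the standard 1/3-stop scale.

Scene light: 2 stops darker.
ISO: 16000 → 12800 → 10000 — 2/3 stop lower (darker).
Shutter speed: 1/20 → 1/15 → 1/13 → 1/10 → 1/8 — 1 1/3 stops longer (brighter).
Net so far: 1 1/3 stops darker. Aperture: f/14 → f/13 → f/11 → f/10 → f/9.

f/9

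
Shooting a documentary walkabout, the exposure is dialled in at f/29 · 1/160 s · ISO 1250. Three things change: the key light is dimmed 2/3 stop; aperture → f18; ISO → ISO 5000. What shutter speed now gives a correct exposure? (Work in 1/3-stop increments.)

Scene light: 2/3 stop darker.
Aperture: f/29 → f/25 → f/22 → f/20 → f/18 — 1 1/3 stops opened up (brighter).
ISO: 1250 → 1600 → 2000 → 2500 → 3200 → 4000 → 5000 — 2 stops higher (brighter).
Net so far: 2 2/3 stops brighter. Shutter speed: 1/160 → 1/200 → 1/250 → 1/320 → 1/400 → 1/500 → 1/640 → 1/800 → 1/1000.

1/1000s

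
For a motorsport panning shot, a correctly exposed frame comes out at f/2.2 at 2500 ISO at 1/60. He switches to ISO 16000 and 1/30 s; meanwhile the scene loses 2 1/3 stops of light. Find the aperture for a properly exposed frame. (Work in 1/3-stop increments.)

Scene light: 2 1/3 stops darker.
ISO: 2500 → 3200 → 4000 → 5000 → 6400 → 8000 → 10000 → 12800 → 16000 — 2 2/3 stops raised (brighter).
Shutter speed: 1/60 → 1/50 → 1/40 → 1/30 — 1 stop longer (brighter).
Net so far: 1 1/3 stops brighter. Aperture: f/2.2 → f/2.5 → f/2.8 → f/3.2 → f/3.5.

f/3.5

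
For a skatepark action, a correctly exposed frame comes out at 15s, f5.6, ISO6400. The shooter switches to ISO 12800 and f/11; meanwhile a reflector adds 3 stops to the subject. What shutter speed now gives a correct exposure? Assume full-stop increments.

Scene light: 3 stops brighter.
ISO: 6400 → 12800 — 1 stop raised (brighter).
Aperture: f/5.6 → f/8 → f/11 — 2 stops narrower (darker).
Net so far: 2 stops brighter. Shutter speed: 15 → 8 → 4.

4 s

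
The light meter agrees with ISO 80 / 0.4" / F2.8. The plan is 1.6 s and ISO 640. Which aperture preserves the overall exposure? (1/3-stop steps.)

Shutter speed: 0.4 → 0.5 → 0.6 → 0.8 → 1 → 1.3 → 1.6 — 2 stops longer (brighter).
ISO: 80 → 100 → 125 → 160 → 200 → 250 → 320 → 400 → 500 → 640 — 3 stops raised (brighter).
Net change so far: 5 stops brighter. Offset with the aperture: f/2.8 → f/3.2 → f/3.5 → f/4 → f/4.5 → f/5 → f/5.6 → f/6.3 → f/7.1 → f/8 → f/9 → f/10 → f/11 → f/13 → f/14 → f/16.

f/16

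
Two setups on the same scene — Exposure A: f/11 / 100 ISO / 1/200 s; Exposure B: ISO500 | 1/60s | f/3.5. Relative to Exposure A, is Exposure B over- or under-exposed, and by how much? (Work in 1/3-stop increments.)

7 1/3 stops brighter

Aperture: f/11 → f/10 → f/9 → f/8 → f/7.1 → f/6.3 → f/5.6 → f/5 → f/4.5 → f/4 → f/3.5 — 3 1/3 stops larger aperture (brighter).
Shutter speed: 1/200 → 1/160 → 1/125 → 1/100 → 1/80 → 1/60 — 1 2/3 stops slower (brighter).
ISO: 100 → 125 → 160 → 200 → 250 → 320 → 400 → 500 — 2 1/3 stops raised (brighter).
Net: +3 1/3 +1 2/3 +2 1/3 = +7 1/3 stops.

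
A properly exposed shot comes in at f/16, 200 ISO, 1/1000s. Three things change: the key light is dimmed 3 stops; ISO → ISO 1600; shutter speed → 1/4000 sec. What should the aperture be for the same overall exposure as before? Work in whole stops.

f/8

Scene light: 3 stops darker.
ISO: 200 → 400 → 800 → 1600 — 3 stops raised (brighter).
Shutter speed: 1/1000 → 1/2000 → 1/4000 — 2 stops shorter (darker).
Net so far: 2 stops darker. Aperture: f/16 → f/11 → f/8.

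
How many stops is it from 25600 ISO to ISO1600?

4 stops

25600 → 12800 → 6400 → 3200 → 1600 — count the steps: 4 stops.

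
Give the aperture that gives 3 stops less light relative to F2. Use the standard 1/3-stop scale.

f/5.6

Aperture: f/2 → f/2.2 → f/2.5 → f/2.8 → f/3.2 → f/3.5 → f/4 → f/4.5 → f/5 → f/5.6 — 3 stops stopped down (darker).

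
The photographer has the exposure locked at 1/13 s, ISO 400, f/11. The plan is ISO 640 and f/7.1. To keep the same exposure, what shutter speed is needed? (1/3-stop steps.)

1/50s

ISO: 400 → 500 → 640 — 2/3 stop higher (brighter).
Aperture: f/11 → f/10 → f/9 → f/8 → f/7.1 — 1 1/3 stops opened up (brighter).
Net change so far: 2 stops brighter. Offset with the shutter speed: 1/13 → 1/15 → 1/20 → 1/25 → 1/30 → 1/40 → 1/50.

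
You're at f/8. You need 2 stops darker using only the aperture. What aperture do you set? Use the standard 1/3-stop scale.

Aperture: f/8 → f/9 → f/10 → f/11 → f/13 → f/14 → f/16 — 2 stops narrower (darker).

f/16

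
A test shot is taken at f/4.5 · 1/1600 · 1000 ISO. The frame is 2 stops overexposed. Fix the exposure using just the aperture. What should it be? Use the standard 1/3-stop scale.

f/9

Overexposed by 2 stops → need 2 stops darker.
Aperture: f/4.5 → f/5 → f/5.6 → f/6.3 → f/7.1 → f/8 → f/9.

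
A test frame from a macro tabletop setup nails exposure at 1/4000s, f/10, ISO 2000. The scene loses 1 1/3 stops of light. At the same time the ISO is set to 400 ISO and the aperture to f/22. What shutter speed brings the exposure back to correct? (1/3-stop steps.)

Scene light: 1 1/3 stops darker.
ISO: 2000 → 1600 → 1250 → 1000 → 800 → 640 → 500 → 400 — 2 1/3 stops dropped (darker).
Aperture: f/10 → f/11 → f/13 → f/14 → f/16 → f/18 → f/20 → f/22 — 2 1/3 stops smaller aperture (darker).
Net so far: 6 stops darker. Shutter speed: 1/4000 → 1/3200 → 1/2500 → 1/2000 → 1/1600 → 1/1250 → 1/1000 → 1/800 → 1/640 → 1/500 → 1/400 → 1/320 → 1/250 → 1/200 → 1/160 → 1/125 → 1/100 → 1/80 → 1/60.

1/60s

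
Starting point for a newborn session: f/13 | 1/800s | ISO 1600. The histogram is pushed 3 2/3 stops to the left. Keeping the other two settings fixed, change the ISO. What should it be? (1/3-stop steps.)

ISO 20000

Underexposed by 3 2/3 stops → need 3 2/3 stops brighter.
ISO: 1600 → 2000 → 2500 → 3200 → 4000 → 5000 → 6400 → 8000 → 10000 → 12800 → 16000 → 20000.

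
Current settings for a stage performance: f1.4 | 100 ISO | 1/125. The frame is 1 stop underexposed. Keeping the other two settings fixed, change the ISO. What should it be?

Underexposed by 1 stop → need 1 stop brighter.
ISO: 100 → 200.

ISO 200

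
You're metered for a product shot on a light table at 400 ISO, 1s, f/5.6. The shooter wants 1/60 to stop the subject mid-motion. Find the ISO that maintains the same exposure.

Shutter speed: 1 → 1/2 → 1/4 → 1/8 → 1/15 → 1/30 → 1/60 — 6 stops shorter (darker).
Need 6 stops brighter from the ISO: 400 → 800 → 1600 → 3200 → 6400 → 12800 → 25600.

ISO 25600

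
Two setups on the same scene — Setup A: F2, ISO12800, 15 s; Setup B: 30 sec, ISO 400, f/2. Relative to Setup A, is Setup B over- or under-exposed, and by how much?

4 stops darker

Aperture: unchanged.
Shutter speed: 15 → 30 — 1 stop slower (brighter).
ISO: 12800 → 6400 → 3200 → 1600 → 800 → 400 — 5 stops lower (darker).
Net: +1 −5 = −4 stops.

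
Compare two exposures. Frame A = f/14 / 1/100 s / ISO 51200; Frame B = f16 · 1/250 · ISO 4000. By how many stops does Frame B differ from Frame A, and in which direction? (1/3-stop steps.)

Aperture: f/14 → f/16 — 1/3 stop narrower (darker).
Shutter speed: 1/100 → 1/125 → 1/160 → 1/200 → 1/250 — 1 1/3 stops shorter (darker).
ISO: 51200 → 40000 → 32000 → 25600 → 20000 → 16000 → 12800 → 10000 → 8000 → 6400 → 5000 → 4000 — 3 2/3 stops lower (darker).
Net: −1/3 −1 1/3 −3 2/3 = −5 1/3 stops.

5 1/3 stops darker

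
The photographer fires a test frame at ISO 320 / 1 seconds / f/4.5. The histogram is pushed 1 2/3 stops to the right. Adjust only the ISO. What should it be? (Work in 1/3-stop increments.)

Overexposed by 1 2/3 stops → need 1 2/3 stops darker.
ISO: 320 → 250 → 200 → 160 → 125 → 100.

ISO 100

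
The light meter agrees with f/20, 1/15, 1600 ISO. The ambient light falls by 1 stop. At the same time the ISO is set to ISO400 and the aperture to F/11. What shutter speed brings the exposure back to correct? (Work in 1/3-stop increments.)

Scene light: 1 stop darker.
ISO: 1600 → 1250 → 1000 → 800 → 640 → 500 → 400 — 2 stops lower (darker).
Aperture: f/20 → f/18 → f/16 → f/14 → f/13 → f/11 — 1 2/3 stops opened up (brighter).
Net so far: 1 1/3 stops darker. Shutter speed: 1/15 → 1/13 → 1/10 → 1/8 → 1/6.

1/6s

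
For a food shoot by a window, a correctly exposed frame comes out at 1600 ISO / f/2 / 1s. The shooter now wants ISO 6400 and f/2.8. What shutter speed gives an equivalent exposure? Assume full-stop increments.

ISO: 1600 → 3200 → 6400 — 2 stops higher (brighter).
Aperture: f/2 → f/2.8 — 1 stop smaller aperture (darker).
Net change so far: 1 stop brighter. Offset with the shutter speed: 1 → 1/2.

1/2s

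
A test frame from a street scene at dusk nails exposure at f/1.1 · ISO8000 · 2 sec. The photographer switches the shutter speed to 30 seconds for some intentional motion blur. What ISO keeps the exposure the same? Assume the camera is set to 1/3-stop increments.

ISO 500

Shutter speed: 2 → 2.5 → 3.2 → 4 → 5 → 6 → 8 → 10 → 13 → 15 → 20 → 25 → 30 — 4 stops slower (brighter).
Need 4 stops darker from the ISO: 8000 → 6400 → 5000 → 4000 → 3200 → 2500 → 2000 → 1600 → 1250 → 1000 → 800 → 640 → 500.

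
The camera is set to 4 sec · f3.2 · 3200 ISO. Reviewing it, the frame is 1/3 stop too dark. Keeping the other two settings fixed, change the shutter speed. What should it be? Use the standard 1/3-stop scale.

Underexposed by 1/3 stop → need 1/3 stop brighter.
Shutter speed: 4 → 5.

5 s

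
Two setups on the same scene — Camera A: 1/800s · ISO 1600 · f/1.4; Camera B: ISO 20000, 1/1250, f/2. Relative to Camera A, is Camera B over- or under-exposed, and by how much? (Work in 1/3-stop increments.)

2 stops brighter

Aperture: f/1.4 → f/1.6 → f/1.8 → f/2 — 1 stop narrower (darker).
Shutter speed: 1/800 → 1/1000 → 1/1250 — 2/3 stop shorter (darker).
ISO: 1600 → 2000 → 2500 → 3200 → 4000 → 5000 → 6400 → 8000 → 10000 → 12800 → 16000 → 20000 — 3 2/3 stops raised (brighter).
Net: −1 −2/3 +3 2/3 = +2 stops.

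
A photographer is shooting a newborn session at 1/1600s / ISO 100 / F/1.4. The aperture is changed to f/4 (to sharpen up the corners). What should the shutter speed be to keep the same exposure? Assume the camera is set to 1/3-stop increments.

1/200s

Aperture: f/1.4 → f/1.6 → f/1.8 → f/2 → f/2.2 → f/2.5 → f/2.8 → f/3.2 → f/3.5 → f/4 — 3 stops narrower (darker).
Need 3 stops brighter from the shutter speed: 1/1600 → 1/1250 → 1/1000 → 1/800 → 1/640 → 1/500 → 1/400 → 1/320 → 1/250 → 1/200.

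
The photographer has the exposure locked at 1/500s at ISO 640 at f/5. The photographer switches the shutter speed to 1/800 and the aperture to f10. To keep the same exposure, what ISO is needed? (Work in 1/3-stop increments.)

Shutter speed: 1/500 → 1/640 → 1/800 — 2/3 stop shorter (darker).
Aperture: f/5 → f/5.6 → f/6.3 → f/7.1 → f/8 → f/9 → f/10 — 2 stops narrower (darker).
Net change so far: 2 2/3 stops darker. Offset with the ISO: 640 → 800 → 1000 → 1250 → 1600 → 2000 → 2500 → 3200 → 4000.

ISO 4000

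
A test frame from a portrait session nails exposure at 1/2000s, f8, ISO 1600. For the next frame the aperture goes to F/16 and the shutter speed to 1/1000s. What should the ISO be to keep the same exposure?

ISO 3200

Aperture: f/8 → f/11 → f/16 — 2 stops narrower (darker).
Shutter speed: 1/2000 → 1/1000 — 1 stop slower (brighter).
Net change so far: 1 stop darker. Offset with the ISO: 1600 → 3200.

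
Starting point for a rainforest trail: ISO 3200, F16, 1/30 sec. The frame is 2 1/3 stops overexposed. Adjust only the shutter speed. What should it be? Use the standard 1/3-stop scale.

1/160s

Overexposed by 2 1/3 stops → need 2 1/3 stops darker.
Shutter speed: 1/30 → 1/40 → 1/50 → 1/60 → 1/80 → 1/100 → 1/125 → 1/160.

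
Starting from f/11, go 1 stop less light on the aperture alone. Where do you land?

Aperture: f/11 → f/16 — 1 stop stopped down (darker).

f/16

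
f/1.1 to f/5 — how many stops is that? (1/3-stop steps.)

4 1/3 stops

f/1.1 → f/1.2 → f/1.4 → f/1.6 → f/1.8 → f/2 → f/2.2 → f/2.5 → f/2.8 → f/3.2 → f/3.5 → f/4 → f/4.5 → f/5 — count the steps: 13 third-stops = 4 1/3 stops.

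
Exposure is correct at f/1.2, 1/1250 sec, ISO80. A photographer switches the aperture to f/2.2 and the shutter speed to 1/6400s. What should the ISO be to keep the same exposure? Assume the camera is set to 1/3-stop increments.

ISO 1250

Aperture: f/1.2 → f/1.4 → f/1.6 → f/1.8 → f/2 → f/2.2 — 1 2/3 stops smaller aperture (darker).
Shutter speed: 1/1250 → 1/1600 → 1/2000 → 1/2500 → 1/3200 → 1/4000 → 1/5000 → 1/6400 — 2 1/3 stops faster (darker).
Net change so far: 4 stops darker. Offset with the ISO: 80 → 100 → 125 → 160 → 200 → 250 → 320 → 400 → 500 → 640 → 800 → 1000 → 1250.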